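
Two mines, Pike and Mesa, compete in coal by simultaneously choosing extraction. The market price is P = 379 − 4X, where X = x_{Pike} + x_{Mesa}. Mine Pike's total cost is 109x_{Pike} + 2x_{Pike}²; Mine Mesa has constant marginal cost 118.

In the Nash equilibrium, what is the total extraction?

Mine Pike's profit: π = x_{Pike}(379 − 4(x_{Pike} + x_{Mesa})) − 109x_{Pike} − 2x_{Pike}².
∂π/∂x_{Pike} = 270 − 12x_{Pike} − 4x_{Mesa} = 0, so x_{Pike} = 22.5 − (1/3)x_{Mesa}.
For Mesa: ∂π/∂x_{Mesa} = 261 − 8x_{Mesa} − 4x_{Pike} = 0 ⇒ x_{Mesa} = 32.625 − 0.5x_{Pike}.
Plugging x_{Mesa} into Pike's best response: x_{Pike} = 22.5 − (1/3)(32.625 − 0.5x_{Pike}) ⇒ (5/6)x_{Pike} = 11.625, so x_{Pike} = 13.95.
Then x_{Mesa} = 32.625 − 0.5·13.95 = 25.65.
Total extraction: 13.95 + 25.65 = 39.6.

39.6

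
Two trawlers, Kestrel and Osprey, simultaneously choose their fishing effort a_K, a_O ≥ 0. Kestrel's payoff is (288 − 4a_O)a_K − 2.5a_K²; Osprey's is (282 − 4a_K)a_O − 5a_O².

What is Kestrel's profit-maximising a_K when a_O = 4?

Expanding Kestrel's payoff: 288a_K − 4a_Oa_K − 2.5a_K².
∂π/∂a_K = 288 − 4a_O − 5a_K = 0, so a_K = 57.6 − 0.8a_O.
At a_O = 4: a_K = 57.6 − 0.8·4 = 54.4.

54.4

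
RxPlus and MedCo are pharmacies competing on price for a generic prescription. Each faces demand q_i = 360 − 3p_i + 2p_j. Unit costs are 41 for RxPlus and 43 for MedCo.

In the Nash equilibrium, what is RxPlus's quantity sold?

RxPlus's profit: π = (p_{RxPlus} − 41)(360 − 3p_{RxPlus} + 2p_{MedCo}).
∂π/∂p_{RxPlus} = 483 − 6p_{RxPlus} + 2p_{MedCo} = 0 ⇒ p_{RxPlus} = 80.5 + (1/3)p_{MedCo}.
Similarly p_{MedCo} = 81.5 + (1/3)p_{RxPlus}.
Substituting the second reaction function into the first: p_{RxPlus} = 80.5 + (1/3)(81.5 + (1/3)p_{RxPlus}), which gives (8/9)p_{RxPlus} = 323/3 ⇒ p_{RxPlus} = 121.125.
Then p_{MedCo} = 81.5 + (1/3)·121.125 = 121.875.
q_{RxPlus} = 360 − 3·121.125 + 2·121.875 = 240.375.

240.375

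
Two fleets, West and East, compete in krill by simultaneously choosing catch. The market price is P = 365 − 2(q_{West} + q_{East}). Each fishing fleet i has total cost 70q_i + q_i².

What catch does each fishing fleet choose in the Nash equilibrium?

36.875

Fishing fleet West's profit: π = q_{West}(365 − 2(q_{West} + q_{East})) − 70q_{West} − q_{West}².
∂π/∂q_{West} = 295 − 6q_{West} − 2q_{East} = 0, so q_{West} = 295/6 − (1/3)q_{East}.
Setting q_{West} = q_{East} in the reaction function: q_{West} = 295/6 − (1/3)q_{West}, so q_{West} = (295/6) / (4/3) = 36.875.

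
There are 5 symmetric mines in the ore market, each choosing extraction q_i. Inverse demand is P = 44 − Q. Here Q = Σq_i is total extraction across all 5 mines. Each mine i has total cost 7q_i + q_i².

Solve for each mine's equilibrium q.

4.625

A representative mine's profit is π_i = q_i(44 − Q) − 7q_i − q_i², with Q = q_i + Σ_{j≠i} q_j.
First-order condition: 37 − 4q_i − Σ_{j≠i} q_j = 0.
With identical mines, set every q_j = q: then 37 − 4q − 4q = 0, i.e. q = 37/8 = 4.625.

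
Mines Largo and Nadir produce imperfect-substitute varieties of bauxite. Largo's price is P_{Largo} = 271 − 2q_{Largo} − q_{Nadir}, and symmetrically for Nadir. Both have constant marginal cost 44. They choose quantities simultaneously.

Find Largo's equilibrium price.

Mine Largo's profit: π = q_{Largo}(271 − 2q_{Largo} − q_{Nadir}) − 44q_{Largo}.
∂π/∂q_{Largo} = 227 − 4q_{Largo} − q_{Nadir} = 0 ⇒ q_{Largo} = 56.75 − 0.25q_{Nadir}.
By symmetry q_{Nadir} = q_{Largo}; substituting into the reaction function, 1.25q_{Largo} = 56.75 and q_{Largo} = 45.4.
P_{Largo} = 271 − 2·45.4 − 45.4 = 134.8.

134.8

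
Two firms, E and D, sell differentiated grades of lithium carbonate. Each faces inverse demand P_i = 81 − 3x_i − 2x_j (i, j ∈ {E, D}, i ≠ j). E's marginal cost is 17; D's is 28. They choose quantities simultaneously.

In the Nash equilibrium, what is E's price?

Firm E's profit: π = x_E(81 − 3x_E − 2x_D) − 17x_E.
∂π/∂x_E = 64 − 6x_E − 2x_D = 0 ⇒ x_E = 32/3 − (1/3)x_D.
Similarly x_D = 53/6 − (1/3)x_E.
Solving the two reaction functions simultaneously: (1 − (−1/3)(−1/3))x_E = 32/3 − (1/3)·(53/6), so (8/9)x_E = 139/18 and x_E = 8.6875.
Then x_D = 53/6 − (1/3)·8.6875 = 5.9375.
P_E = 81 − 3·8.6875 − 2·5.9375 = 43.0625.

43.0625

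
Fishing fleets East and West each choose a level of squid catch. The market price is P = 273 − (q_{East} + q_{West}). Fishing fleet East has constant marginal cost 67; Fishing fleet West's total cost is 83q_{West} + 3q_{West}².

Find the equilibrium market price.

Fishing fleet East's profit: π = q_{East}(273 − (q_{East} + q_{West})) − 67q_{East}.
∂π/∂q_{East} = 206 − 2q_{East} − q_{West} = 0, so q_{East} = 103 − 0.5q_{West}.
For West: ∂π/∂q_{West} = 190 − 8q_{West} − q_{East} = 0 ⇒ q_{West} = 23.75 − 0.125q_{East}.
Substituting the second reaction function into the first: q_{East} = 103 − 0.5(23.75 − 0.125q_{East}), which gives 0.9375q_{East} = 91.125 ⇒ q_{East} = 97.2.
Then q_{West} = 23.75 − 0.125·97.2 = 11.6.
Equilibrium price: P = 273 − 108.8 = 164.2.

164.2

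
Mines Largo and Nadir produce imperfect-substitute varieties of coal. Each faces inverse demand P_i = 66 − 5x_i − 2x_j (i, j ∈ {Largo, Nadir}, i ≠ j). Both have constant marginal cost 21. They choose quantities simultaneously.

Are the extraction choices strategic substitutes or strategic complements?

strategic substitutes

Mine Largo's profit: π = x_{Largo}(66 − 5x_{Largo} − 2x_{Nadir}) − 21x_{Largo}.
∂π/∂x_{Largo} = 45 − 10x_{Largo} − 2x_{Nadir} = 0 ⇒ x_{Largo} = 4.5 − 0.2x_{Nadir}.
The best-response slope dx_{Largo}/dx_{Nadir} = −0.2 < 0: the reaction function is downward-sloping, so the choices are strategic substitutes.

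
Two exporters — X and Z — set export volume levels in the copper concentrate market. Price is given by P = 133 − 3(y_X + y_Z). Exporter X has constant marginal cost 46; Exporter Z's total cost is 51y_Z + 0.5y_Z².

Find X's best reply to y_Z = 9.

Exporter X's profit: π = y_X(133 − 3(y_X + y_Z)) − 46y_X.
∂π/∂y_X = 87 − 6y_X − 3y_Z = 0, so y_X = 14.5 − 0.5y_Z.
At y_Z = 9: y_X = 14.5 − 0.5·9 = 10.

10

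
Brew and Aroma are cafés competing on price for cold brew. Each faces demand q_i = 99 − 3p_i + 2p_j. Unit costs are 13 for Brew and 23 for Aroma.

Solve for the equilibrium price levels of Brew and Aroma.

36.375, 40.125

Brew's profit: π = (p_{Brew} − 13)(99 − 3p_{Brew} + 2p_{Aroma}).
∂π/∂p_{Brew} = 138 − 6p_{Brew} + 2p_{Aroma} = 0 ⇒ p_{Brew} = 23 + (1/3)p_{Aroma}.
Similarly p_{Aroma} = 28 + (1/3)p_{Brew}.
Solving the two reaction functions simultaneously: (1 − (1/3)(1/3))p_{Brew} = 23 + (1/3)·28, so (8/9)p_{Brew} = 97/3 and p_{Brew} = 36.375.
Then p_{Aroma} = 28 + (1/3)·36.375 = 40.125.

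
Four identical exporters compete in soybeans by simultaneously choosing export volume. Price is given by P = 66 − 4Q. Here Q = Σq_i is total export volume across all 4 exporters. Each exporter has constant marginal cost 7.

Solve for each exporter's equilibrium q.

A representative exporter's profit is π_i = q_i(66 − 4Q) − 7q_i, with Q = q_i + Σ_{j≠i} q_j.
First-order condition: 59 − 8q_i − 4Σ_{j≠i} q_j = 0.
In a symmetric equilibrium every exporter chooses the same q, so Σ_{j≠i} q_j = 3q. The condition becomes 59 − 20q = 0, giving q = 59/20 = 2.95.

2.95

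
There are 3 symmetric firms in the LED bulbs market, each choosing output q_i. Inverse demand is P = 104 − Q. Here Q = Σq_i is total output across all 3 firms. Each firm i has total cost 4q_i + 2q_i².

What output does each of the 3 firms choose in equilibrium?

A representative firm's profit is π_i = q_i(104 − Q) − 4q_i − 2q_i², with Q = q_i + Σ_{j≠i} q_j.
First-order condition: 100 − 6q_i − Σ_{j≠i} q_j = 0.
In a symmetric equilibrium every firm chooses the same q, so Σ_{j≠i} q_j = 2q. The condition becomes 100 − 8q = 0, giving q = 100/8 = 12.5.

12.5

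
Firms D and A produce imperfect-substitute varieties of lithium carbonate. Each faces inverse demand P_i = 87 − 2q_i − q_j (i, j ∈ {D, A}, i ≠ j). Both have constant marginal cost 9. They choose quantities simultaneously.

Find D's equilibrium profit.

Firm D's profit: π = q_D(87 − 2q_D − q_A) − 9q_D.
∂π/∂q_D = 78 − 4q_D − q_A = 0 ⇒ q_D = 19.5 − 0.25q_A.
By symmetry q_A = q_D; substituting into the reaction function, 1.25q_D = 19.5 and q_D = 15.6.
P_D = 87 − 2·15.6 − 15.6 = 40.2.
Profit = (40.2 − 9)·15.6 = 486.72.

486.72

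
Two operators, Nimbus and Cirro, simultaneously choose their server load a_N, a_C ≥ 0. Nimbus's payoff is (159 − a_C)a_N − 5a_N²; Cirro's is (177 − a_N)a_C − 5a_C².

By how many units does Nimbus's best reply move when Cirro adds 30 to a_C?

-3

Expanding Nimbus's payoff: 159a_N − a_Ca_N − 5a_N².
∂π/∂a_N = 159 − a_C − 10a_N = 0, so a_N = 15.9 − 0.1a_C.
The reaction-function slope is −0.1, so a 30-unit rise in a_C moves a_N by −0.1 × 30 = −3. Nimbus's best response falls — the actions are strategic substitutes.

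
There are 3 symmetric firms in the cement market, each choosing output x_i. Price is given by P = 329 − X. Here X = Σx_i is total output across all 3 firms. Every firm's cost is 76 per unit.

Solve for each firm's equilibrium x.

A representative firm's profit is π_i = x_i(329 − X) − 76x_i, with X = x_i + Σ_{j≠i} x_j.
First-order condition: 253 − 2x_i − Σ_{j≠i} x_j = 0.
With identical firms, set every x_j = x: then 253 − 2x − 2x = 0, i.e. x = 253/4 = 63.25.

63.25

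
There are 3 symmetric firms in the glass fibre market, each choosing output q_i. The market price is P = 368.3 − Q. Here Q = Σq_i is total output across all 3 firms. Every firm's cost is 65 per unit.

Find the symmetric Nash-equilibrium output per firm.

A representative firm's profit is π_i = q_i(368.3 − Q) − 65q_i, with Q = q_i + Σ_{j≠i} q_j.
First-order condition: 303.3 − 2q_i − Σ_{j≠i} q_j = 0.
Imposing symmetry (q_j = q for all j) turns Σ_{j≠i} q_j into 2q, so 303.3 = 4q and q = 75.825.

75.825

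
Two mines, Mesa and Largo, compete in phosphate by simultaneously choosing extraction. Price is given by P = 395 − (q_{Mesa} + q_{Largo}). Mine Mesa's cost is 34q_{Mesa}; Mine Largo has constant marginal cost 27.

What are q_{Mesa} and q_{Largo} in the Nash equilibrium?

118, 125

Mine Mesa's profit: π = q_{Mesa}(395 − (q_{Mesa} + q_{Largo})) − 34q_{Mesa}.
∂π/∂q_{Mesa} = 361 − 2q_{Mesa} − q_{Largo} = 0, so q_{Mesa} = 180.5 − 0.5q_{Largo}.
By the same steps for Largo: q_{Largo} = 184 − 0.5q_{Mesa}.
Substituting the second reaction function into the first: q_{Mesa} = 180.5 − 0.5(184 − 0.5q_{Mesa}), which gives 0.75q_{Mesa} = 88.5 ⇒ q_{Mesa} = 118.
Then q_{Largo} = 184 − 0.5·118 = 125.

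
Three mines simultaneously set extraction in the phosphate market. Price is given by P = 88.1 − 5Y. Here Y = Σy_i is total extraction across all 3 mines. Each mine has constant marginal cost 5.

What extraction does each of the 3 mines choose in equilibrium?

A representative mine's profit is π_i = y_i(88.1 − 5Y) − 5y_i, with Y = y_i + Σ_{j≠i} y_j.
First-order condition: 83.1 − 10y_i − 5Σ_{j≠i} y_j = 0.
In a symmetric equilibrium every mine chooses the same y, so Σ_{j≠i} y_j = 2y. The condition becomes 83.1 − 20y = 0, giving y = 83.1/20 = 4.155.

4.155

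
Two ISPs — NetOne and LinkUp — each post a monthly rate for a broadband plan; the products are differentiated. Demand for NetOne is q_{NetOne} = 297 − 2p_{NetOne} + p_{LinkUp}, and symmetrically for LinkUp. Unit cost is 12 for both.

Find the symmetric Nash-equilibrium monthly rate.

107

NetOne's profit: π = (p_{NetOne} − 12)(297 − 2p_{NetOne} + p_{LinkUp}).
∂π/∂p_{NetOne} = 321 − 4p_{NetOne} + p_{LinkUp} = 0 ⇒ p_{NetOne} = 80.25 + 0.25p_{LinkUp}.
By symmetry p_{LinkUp} = p_{NetOne}; substituting into the reaction function, 0.75p_{NetOne} = 80.25 and p_{NetOne} = 107.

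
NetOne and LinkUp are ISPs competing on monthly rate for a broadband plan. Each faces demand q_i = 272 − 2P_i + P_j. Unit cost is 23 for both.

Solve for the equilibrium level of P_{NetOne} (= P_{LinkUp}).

NetOne's profit: π = (P_{NetOne} − 23)(272 − 2P_{NetOne} + P_{LinkUp}).
∂π/∂P_{NetOne} = 318 − 4P_{NetOne} + P_{LinkUp} = 0 ⇒ P_{NetOne} = 79.5 + 0.25P_{LinkUp}.
The game is symmetric, so in equilibrium P_{LinkUp} = P_{NetOne}: the reaction function gives 0.75P_{NetOne} = 79.5, hence P_{NetOne} = 106.

106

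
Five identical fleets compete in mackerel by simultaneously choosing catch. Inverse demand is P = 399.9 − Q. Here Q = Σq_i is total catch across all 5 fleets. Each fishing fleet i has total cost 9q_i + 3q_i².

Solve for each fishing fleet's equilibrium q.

A representative fishing fleet's profit is π_i = q_i(399.9 − Q) − 9q_i − 3q_i², with Q = q_i + Σ_{j≠i} q_j.
First-order condition: 390.9 − 8q_i − Σ_{j≠i} q_j = 0.
Imposing symmetry (q_j = q for all j) turns Σ_{j≠i} q_j into 4q, so 390.9 = 12q and q = 32.575.

32.575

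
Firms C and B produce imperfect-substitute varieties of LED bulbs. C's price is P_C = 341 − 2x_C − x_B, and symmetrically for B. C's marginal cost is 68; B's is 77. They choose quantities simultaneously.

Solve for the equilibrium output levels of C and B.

55.2, 52.2

Firm C's profit: π = x_C(341 − 2x_C − x_B) − 68x_C.
∂π/∂x_C = 273 − 4x_C − x_B = 0 ⇒ x_C = 68.25 − 0.25x_B.
Similarly x_B = 66 − 0.25x_C.
Solving the two reaction functions simultaneously: (1 − (−0.25)(−0.25))x_C = 68.25 − 0.25·66, so 0.9375x_C = 51.75 and x_C = 55.2.
Then x_B = 66 − 0.25·55.2 = 52.2.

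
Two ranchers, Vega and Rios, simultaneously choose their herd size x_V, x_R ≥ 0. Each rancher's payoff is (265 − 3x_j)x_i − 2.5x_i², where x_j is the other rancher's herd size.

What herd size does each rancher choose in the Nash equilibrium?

33.125

Vega's payoff is (265 − 3x_R)x_V − 2.5x_V².
∂π/∂x_V = 265 − 3x_R − 5x_V = 0, so x_V = 53 − 0.6x_R.
The game is symmetric, so in equilibrium x_R = x_V: the reaction function gives 1.6x_V = 53, hence x_V = 33.125.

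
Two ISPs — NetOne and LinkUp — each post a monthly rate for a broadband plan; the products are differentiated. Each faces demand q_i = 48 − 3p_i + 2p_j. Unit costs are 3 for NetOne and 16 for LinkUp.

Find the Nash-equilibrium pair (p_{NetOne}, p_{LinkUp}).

NetOne's profit: π = (p_{NetOne} − 3)(48 − 3p_{NetOne} + 2p_{LinkUp}).
∂π/∂p_{NetOne} = 57 − 6p_{NetOne} + 2p_{LinkUp} = 0 ⇒ p_{NetOne} = 9.5 + (1/3)p_{LinkUp}.
Similarly p_{LinkUp} = 16 + (1/3)p_{NetOne}.
Substituting the second reaction function into the first: p_{NetOne} = 9.5 + (1/3)(16 + (1/3)p_{NetOne}), which gives (8/9)p_{NetOne} = 89/6 ⇒ p_{NetOne} = 16.6875.
Then p_{LinkUp} = 16 + (1/3)·16.6875 = 21.5625.

16.6875, 21.5625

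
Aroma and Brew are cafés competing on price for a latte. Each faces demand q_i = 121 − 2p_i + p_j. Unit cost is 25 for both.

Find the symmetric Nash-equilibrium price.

57

Aroma's profit: π = (p_{Aroma} − 25)(121 − 2p_{Aroma} + p_{Brew}).
∂π/∂p_{Aroma} = 171 − 4p_{Aroma} + p_{Brew} = 0 ⇒ p_{Aroma} = 42.75 + 0.25p_{Brew}.
The game is symmetric, so in equilibrium p_{Brew} = p_{Aroma}: the reaction function gives 0.75p_{Aroma} = 42.75, hence p_{Aroma} = 57.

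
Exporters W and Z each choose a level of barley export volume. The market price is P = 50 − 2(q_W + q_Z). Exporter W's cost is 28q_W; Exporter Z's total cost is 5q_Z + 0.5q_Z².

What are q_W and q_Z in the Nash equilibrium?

1.25, 8.5

Exporter W's profit: π = q_W(50 − 2(q_W + q_Z)) − 28q_W.
∂π/∂q_W = 22 − 4q_W − 2q_Z = 0, so q_W = 5.5 − 0.5q_Z.
For Z: ∂π/∂q_Z = 45 − 5q_Z − 2q_W = 0 ⇒ q_Z = 9 − 0.4q_W.
Substituting the second reaction function into the first: q_W = 5.5 − 0.5(9 − 0.4q_W), which gives 0.8q_W = 1 ⇒ q_W = 1.25.
Then q_Z = 9 − 0.4·1.25 = 8.5.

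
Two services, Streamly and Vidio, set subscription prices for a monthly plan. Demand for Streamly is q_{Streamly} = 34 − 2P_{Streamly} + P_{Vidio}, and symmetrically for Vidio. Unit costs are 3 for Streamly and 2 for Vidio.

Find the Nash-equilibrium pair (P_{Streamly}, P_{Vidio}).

13.2, 12.8

Streamly's profit: π = (P_{Streamly} − 3)(34 − 2P_{Streamly} + P_{Vidio}).
∂π/∂P_{Streamly} = 40 − 4P_{Streamly} + P_{Vidio} = 0 ⇒ P_{Streamly} = 10 + 0.25P_{Vidio}.
Similarly P_{Vidio} = 9.5 + 0.25P_{Streamly}.
Substituting the second reaction function into the first: P_{Streamly} = 10 + 0.25(9.5 + 0.25P_{Streamly}), which gives 0.9375P_{Streamly} = 12.375 ⇒ P_{Streamly} = 13.2.
Then P_{Vidio} = 9.5 + 0.25·13.2 = 12.8.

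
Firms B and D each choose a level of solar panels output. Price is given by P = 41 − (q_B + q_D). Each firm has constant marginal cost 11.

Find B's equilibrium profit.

Firm B's profit: π = q_B(41 − (q_B + q_D)) − 11q_B.
∂π/∂q_B = 30 − 2q_B − q_D = 0, so q_B = 15 − 0.5q_D.
Setting q_B = q_D in the reaction function: q_B = 15 − 0.5q_B, so q_B = 15 / 1.5 = 10.
Price P = 41 − 20 = 21.
B's profit: (21 − 11)·10 = 100.

100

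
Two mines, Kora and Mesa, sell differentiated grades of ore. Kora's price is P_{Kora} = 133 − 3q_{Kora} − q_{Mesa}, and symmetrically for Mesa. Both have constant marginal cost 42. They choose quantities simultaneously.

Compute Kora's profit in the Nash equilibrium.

Mine Kora's profit: π = q_{Kora}(133 − 3q_{Kora} − q_{Mesa}) − 42q_{Kora}.
∂π/∂q_{Kora} = 91 − 6q_{Kora} − q_{Mesa} = 0 ⇒ q_{Kora} = 91/6 − (1/6)q_{Mesa}.
The game is symmetric, so in equilibrium q_{Mesa} = q_{Kora}: the reaction function gives (7/6)q_{Kora} = 91/6, hence q_{Kora} = 13.
P_{Kora} = 133 − 3·13 − 13 = 81.
Profit = (81 − 42)·13 = 507.

507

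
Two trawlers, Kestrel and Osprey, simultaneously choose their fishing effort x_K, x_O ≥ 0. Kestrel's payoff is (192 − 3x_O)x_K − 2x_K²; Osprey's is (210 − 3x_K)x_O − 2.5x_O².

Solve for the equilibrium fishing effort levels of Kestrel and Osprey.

30, 24

Expanding Kestrel's payoff: 192x_K − 3x_Ox_K − 2x_K².
∂π/∂x_K = 192 − 3x_O − 4x_K = 0, so x_K = 48 − 0.75x_O.
Likewise for Osprey: x_O = 42 − 0.6x_K.
Plugging x_O into Kestrel's best response: x_K = 48 − 0.75(42 − 0.6x_K) ⇒ 0.55x_K = 16.5, so x_K = 30.
Then x_O = 42 − 0.6·30 = 24.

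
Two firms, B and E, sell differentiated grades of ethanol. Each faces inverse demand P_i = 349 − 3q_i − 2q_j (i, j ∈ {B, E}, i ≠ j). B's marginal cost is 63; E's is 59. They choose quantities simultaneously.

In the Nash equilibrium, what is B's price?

169.5

Firm B's profit: π = q_B(349 − 3q_B − 2q_E) − 63q_B.
∂π/∂q_B = 286 − 6q_B − 2q_E = 0 ⇒ q_B = 143/3 − (1/3)q_E.
Similarly q_E = 145/3 − (1/3)q_B.
Plugging q_E into B's best response: q_B = 143/3 − (1/3)(145/3 − (1/3)q_B) ⇒ (8/9)q_B = 284/9, so q_B = 35.5.
Then q_E = 145/3 − (1/3)·35.5 = 36.5.
P_B = 349 − 3·35.5 − 2·36.5 = 169.5.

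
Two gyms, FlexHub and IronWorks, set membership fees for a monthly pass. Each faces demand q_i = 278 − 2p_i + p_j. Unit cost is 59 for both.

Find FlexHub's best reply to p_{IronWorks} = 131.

131.75

FlexHub's profit: π = (p_{FlexHub} − 59)(278 − 2p_{FlexHub} + p_{IronWorks}).
∂π/∂p_{FlexHub} = 396 − 4p_{FlexHub} + p_{IronWorks} = 0 ⇒ p_{FlexHub} = 99 + 0.25p_{IronWorks}.
At p_{IronWorks} = 131: p_{FlexHub} = 99 + 0.25·131 = 131.75.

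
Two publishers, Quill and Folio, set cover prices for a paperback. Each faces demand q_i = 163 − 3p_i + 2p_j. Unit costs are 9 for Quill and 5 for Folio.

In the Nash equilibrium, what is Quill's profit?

4275.1875

Quill's profit: π = (p_{Quill} − 9)(163 − 3p_{Quill} + 2p_{Folio}).
∂π/∂p_{Quill} = 190 − 6p_{Quill} + 2p_{Folio} = 0 ⇒ p_{Quill} = 95/3 + (1/3)p_{Folio}.
Similarly p_{Folio} = 89/3 + (1/3)p_{Quill}.
Plugging p_{Folio} into Quill's best response: p_{Quill} = 95/3 + (1/3)(89/3 + (1/3)p_{Quill}) ⇒ (8/9)p_{Quill} = 374/9, so p_{Quill} = 46.75.
Then p_{Folio} = 89/3 + (1/3)·46.75 = 45.25.
q_{Quill} = 163 − 3·46.75 + 2·45.25 = 113.25.
Profit = (46.75 − 9)·113.25 = 4275.1875.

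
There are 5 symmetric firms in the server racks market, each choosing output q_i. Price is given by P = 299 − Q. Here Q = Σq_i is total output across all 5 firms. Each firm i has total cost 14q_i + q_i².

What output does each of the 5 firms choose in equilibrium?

A representative firm's profit is π_i = q_i(299 − Q) − 14q_i − q_i², with Q = q_i + Σ_{j≠i} q_j.
First-order condition: 285 − 4q_i − Σ_{j≠i} q_j = 0.
With identical firms, set every q_j = q: then 285 − 4q − 4q = 0, i.e. q = 285/8 = 35.625.

35.625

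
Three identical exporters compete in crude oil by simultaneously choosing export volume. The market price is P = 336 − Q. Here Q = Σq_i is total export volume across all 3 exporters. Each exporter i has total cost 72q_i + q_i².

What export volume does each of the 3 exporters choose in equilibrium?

44

A representative exporter's profit is π_i = q_i(336 − Q) − 72q_i − q_i², with Q = q_i + Σ_{j≠i} q_j.
First-order condition: 264 − 4q_i − Σ_{j≠i} q_j = 0.
Imposing symmetry (q_j = q for all j) turns Σ_{j≠i} q_j into 2q, so 264 = 6q and q = 44.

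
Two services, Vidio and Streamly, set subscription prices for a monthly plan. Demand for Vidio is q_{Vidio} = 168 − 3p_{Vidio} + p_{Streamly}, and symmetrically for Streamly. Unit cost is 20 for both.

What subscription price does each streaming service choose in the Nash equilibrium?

Vidio's profit: π = (p_{Vidio} − 20)(168 − 3p_{Vidio} + p_{Streamly}).
∂π/∂p_{Vidio} = 228 − 6p_{Vidio} + p_{Streamly} = 0 ⇒ p_{Vidio} = 38 + (1/6)p_{Streamly}.
The game is symmetric, so in equilibrium p_{Streamly} = p_{Vidio}: the reaction function gives (5/6)p_{Vidio} = 38, hence p_{Vidio} = 45.6.

45.6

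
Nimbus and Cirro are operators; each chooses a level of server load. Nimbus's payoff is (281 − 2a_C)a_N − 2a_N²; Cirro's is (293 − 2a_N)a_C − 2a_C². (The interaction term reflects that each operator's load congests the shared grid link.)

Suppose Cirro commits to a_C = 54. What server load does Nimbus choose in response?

43.25

Expanding Nimbus's payoff: 281a_N − 2a_Ca_N − 2a_N².
∂π/∂a_N = 281 − 2a_C − 4a_N = 0, so a_N = 70.25 − 0.5a_C.
At a_C = 54: a_N = 70.25 − 0.5·54 = 43.25.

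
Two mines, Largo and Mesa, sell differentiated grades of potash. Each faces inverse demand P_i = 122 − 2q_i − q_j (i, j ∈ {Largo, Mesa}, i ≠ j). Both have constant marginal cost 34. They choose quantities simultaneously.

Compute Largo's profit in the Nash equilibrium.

Mine Largo's profit: π = q_{Largo}(122 − 2q_{Largo} − q_{Mesa}) − 34q_{Largo}.
∂π/∂q_{Largo} = 88 − 4q_{Largo} − q_{Mesa} = 0 ⇒ q_{Largo} = 22 − 0.25q_{Mesa}.
By symmetry q_{Mesa} = q_{Largo}; substituting into the reaction function, 1.25q_{Largo} = 22 and q_{Largo} = 17.6.
P_{Largo} = 122 − 2·17.6 − 17.6 = 69.2.
Profit = (69.2 − 34)·17.6 = 619.52.

619.52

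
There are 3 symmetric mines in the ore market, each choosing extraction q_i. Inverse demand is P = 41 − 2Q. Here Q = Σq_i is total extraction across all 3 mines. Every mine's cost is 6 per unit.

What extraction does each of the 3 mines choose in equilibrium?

4.375

A representative mine's profit is π_i = q_i(41 − 2Q) − 6q_i, with Q = q_i + Σ_{j≠i} q_j.
First-order condition: 35 − 4q_i − 2Σ_{j≠i} q_j = 0.
Imposing symmetry (q_j = q for all j) turns Σ_{j≠i} q_j into 2q, so 35 = 8q and q = 4.375.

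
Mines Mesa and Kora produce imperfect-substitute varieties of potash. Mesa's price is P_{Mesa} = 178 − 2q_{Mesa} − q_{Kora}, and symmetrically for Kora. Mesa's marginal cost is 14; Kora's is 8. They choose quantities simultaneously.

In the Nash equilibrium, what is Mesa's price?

Mine Mesa's profit: π = q_{Mesa}(178 − 2q_{Mesa} − q_{Kora}) − 14q_{Mesa}.
∂π/∂q_{Mesa} = 164 − 4q_{Mesa} − q_{Kora} = 0 ⇒ q_{Mesa} = 41 − 0.25q_{Kora}.
Similarly q_{Kora} = 42.5 − 0.25q_{Mesa}.
Solving the two reaction functions simultaneously: (1 − (−0.25)(−0.25))q_{Mesa} = 41 − 0.25·42.5, so 0.9375q_{Mesa} = 30.375 and q_{Mesa} = 32.4.
Then q_{Kora} = 42.5 − 0.25·32.4 = 34.4.
P_{Mesa} = 178 − 2·32.4 − 34.4 = 78.8.

78.8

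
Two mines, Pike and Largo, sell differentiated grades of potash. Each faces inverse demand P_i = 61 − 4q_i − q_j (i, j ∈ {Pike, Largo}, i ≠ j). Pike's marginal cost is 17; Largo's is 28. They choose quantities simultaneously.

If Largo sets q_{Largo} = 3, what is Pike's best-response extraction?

5.125

Mine Pike's profit: π = q_{Pike}(61 − 4q_{Pike} − q_{Largo}) − 17q_{Pike}.
∂π/∂q_{Pike} = 44 − 8q_{Pike} − q_{Largo} = 0 ⇒ q_{Pike} = 5.5 − 0.125q_{Largo}.
At q_{Largo} = 3: q_{Pike} = 5.5 − 0.125·3 = 5.125.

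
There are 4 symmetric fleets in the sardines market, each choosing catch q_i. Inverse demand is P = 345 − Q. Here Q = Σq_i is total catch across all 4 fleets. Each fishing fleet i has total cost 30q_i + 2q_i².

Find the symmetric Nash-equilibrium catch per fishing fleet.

A representative fishing fleet's profit is π_i = q_i(345 − Q) − 30q_i − 2q_i², with Q = q_i + Σ_{j≠i} q_j.
First-order condition: 315 − 6q_i − Σ_{j≠i} q_j = 0.
With identical fishing fleets, set every q_j = q: then 315 − 6q − 3q = 0, i.e. q = 315/9 = 35.

35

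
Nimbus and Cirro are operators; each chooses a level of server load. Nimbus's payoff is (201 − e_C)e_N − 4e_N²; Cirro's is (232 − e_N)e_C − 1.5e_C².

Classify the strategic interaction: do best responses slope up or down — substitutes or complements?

Expanding Nimbus's payoff: 201e_N − e_Ce_N − 4e_N².
∂π/∂e_N = 201 − e_C − 8e_N = 0, so e_N = 25.125 − 0.125e_C.
The best-response slope de_N/de_C = −0.125 < 0: the reaction function is downward-sloping, so the choices are strategic substitutes.

strategic substitutes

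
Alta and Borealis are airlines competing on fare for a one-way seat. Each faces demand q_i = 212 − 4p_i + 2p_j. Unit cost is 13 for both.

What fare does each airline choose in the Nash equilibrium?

44

Alta's profit: π = (p_{Alta} − 13)(212 − 4p_{Alta} + 2p_{Borealis}).
∂π/∂p_{Alta} = 264 − 8p_{Alta} + 2p_{Borealis} = 0 ⇒ p_{Alta} = 33 + 0.25p_{Borealis}.
Setting p_{Alta} = p_{Borealis} in the reaction function: p_{Alta} = 33 + 0.25p_{Alta}, so p_{Alta} = 33 / 0.75 = 44.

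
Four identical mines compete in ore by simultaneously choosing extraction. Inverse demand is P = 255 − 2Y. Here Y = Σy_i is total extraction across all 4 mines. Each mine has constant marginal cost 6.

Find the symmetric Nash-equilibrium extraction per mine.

A representative mine's profit is π_i = y_i(255 − 2Y) − 6y_i, with Y = y_i + Σ_{j≠i} y_j.
First-order condition: 249 − 4y_i − 2Σ_{j≠i} y_j = 0.
In a symmetric equilibrium every mine chooses the same y, so Σ_{j≠i} y_j = 3y. The condition becomes 249 − 10y = 0, giving y = 249/10 = 24.9.

24.9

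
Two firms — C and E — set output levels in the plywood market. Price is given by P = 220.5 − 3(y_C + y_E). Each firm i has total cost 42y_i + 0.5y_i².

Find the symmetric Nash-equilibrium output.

17.85

Firm C's profit: π = y_C(220.5 − 3(y_C + y_E)) − 42y_C − 0.5y_C².
∂π/∂y_C = 178.5 − 7y_C − 3y_E = 0, so y_C = 25.5 − (3/7)y_E.
The game is symmetric, so in equilibrium y_E = y_C: the reaction function gives (10/7)y_C = 25.5, hence y_C = 17.85.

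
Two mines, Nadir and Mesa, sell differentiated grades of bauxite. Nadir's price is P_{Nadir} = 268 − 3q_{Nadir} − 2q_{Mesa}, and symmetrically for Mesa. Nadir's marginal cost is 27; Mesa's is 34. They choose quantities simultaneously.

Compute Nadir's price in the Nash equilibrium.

Mine Nadir's profit: π = q_{Nadir}(268 − 3q_{Nadir} − 2q_{Mesa}) − 27q_{Nadir}.
∂π/∂q_{Nadir} = 241 − 6q_{Nadir} − 2q_{Mesa} = 0 ⇒ q_{Nadir} = 241/6 − (1/3)q_{Mesa}.
Similarly q_{Mesa} = 39 − (1/3)q_{Nadir}.
Plugging q_{Mesa} into Nadir's best response: q_{Nadir} = 241/6 − (1/3)(39 − (1/3)q_{Nadir}) ⇒ (8/9)q_{Nadir} = 163/6, so q_{Nadir} = 30.5625.
Then q_{Mesa} = 39 − (1/3)·30.5625 = 28.8125.
P_{Nadir} = 268 − 3·30.5625 − 2·28.8125 = 118.6875.

118.6875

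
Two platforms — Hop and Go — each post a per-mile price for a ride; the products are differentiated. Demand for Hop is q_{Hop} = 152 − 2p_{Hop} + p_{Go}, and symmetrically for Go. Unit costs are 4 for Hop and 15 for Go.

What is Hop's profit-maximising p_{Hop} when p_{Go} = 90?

Hop's profit: π = (p_{Hop} − 4)(152 − 2p_{Hop} + p_{Go}).
∂π/∂p_{Hop} = 160 − 4p_{Hop} + p_{Go} = 0 ⇒ p_{Hop} = 40 + 0.25p_{Go}.
At p_{Go} = 90: p_{Hop} = 40 + 0.25·90 = 62.5.

62.5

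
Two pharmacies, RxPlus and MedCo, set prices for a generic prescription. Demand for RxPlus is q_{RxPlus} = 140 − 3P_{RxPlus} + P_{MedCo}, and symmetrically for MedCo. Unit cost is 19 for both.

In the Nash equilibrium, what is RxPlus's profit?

RxPlus's profit: π = (P_{RxPlus} − 19)(140 − 3P_{RxPlus} + P_{MedCo}).
∂π/∂P_{RxPlus} = 197 − 6P_{RxPlus} + P_{MedCo} = 0 ⇒ P_{RxPlus} = 197/6 + (1/6)P_{MedCo}.
The game is symmetric, so in equilibrium P_{MedCo} = P_{RxPlus}: the reaction function gives (5/6)P_{RxPlus} = 197/6, hence P_{RxPlus} = 39.4.
q_{RxPlus} = 140 − 3·39.4 + 39.4 = 61.2.
Profit = (39.4 − 19)·61.2 = 1248.48.

1248.48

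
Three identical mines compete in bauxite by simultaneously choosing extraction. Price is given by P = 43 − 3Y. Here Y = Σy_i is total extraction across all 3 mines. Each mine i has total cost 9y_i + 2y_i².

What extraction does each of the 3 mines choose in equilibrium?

A representative mine's profit is π_i = y_i(43 − 3Y) − 9y_i − 2y_i², with Y = y_i + Σ_{j≠i} y_j.
First-order condition: 34 − 10y_i − 3Σ_{j≠i} y_j = 0.
In a symmetric equilibrium every mine chooses the same y, so Σ_{j≠i} y_j = 2y. The condition becomes 34 − 16y = 0, giving y = 34/16 = 2.125.

2.125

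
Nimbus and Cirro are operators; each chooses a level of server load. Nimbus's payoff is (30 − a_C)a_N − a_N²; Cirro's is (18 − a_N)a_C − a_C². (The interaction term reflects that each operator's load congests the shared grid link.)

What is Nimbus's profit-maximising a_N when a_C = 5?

12.5

Expanding Nimbus's payoff: 30a_N − a_Ca_N − a_N².
∂π/∂a_N = 30 − a_C − 2a_N = 0, so a_N = 15 − 0.5a_C.
At a_C = 5: a_N = 15 − 0.5·5 = 12.5.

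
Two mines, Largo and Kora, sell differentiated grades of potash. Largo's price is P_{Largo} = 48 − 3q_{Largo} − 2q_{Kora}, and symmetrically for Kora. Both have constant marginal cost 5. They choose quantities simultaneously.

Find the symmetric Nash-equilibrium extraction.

Mine Largo's profit: π = q_{Largo}(48 − 3q_{Largo} − 2q_{Kora}) − 5q_{Largo}.
∂π/∂q_{Largo} = 43 − 6q_{Largo} − 2q_{Kora} = 0 ⇒ q_{Largo} = 43/6 − (1/3)q_{Kora}.
The game is symmetric, so in equilibrium q_{Kora} = q_{Largo}: the reaction function gives (4/3)q_{Largo} = 43/6, hence q_{Largo} = 5.375.

5.375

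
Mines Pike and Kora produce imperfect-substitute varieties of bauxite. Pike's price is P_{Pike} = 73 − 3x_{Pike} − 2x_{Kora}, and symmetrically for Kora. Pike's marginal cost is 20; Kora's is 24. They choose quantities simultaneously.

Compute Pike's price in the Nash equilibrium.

40.625

Mine Pike's profit: π = x_{Pike}(73 − 3x_{Pike} − 2x_{Kora}) − 20x_{Pike}.
∂π/∂x_{Pike} = 53 − 6x_{Pike} − 2x_{Kora} = 0 ⇒ x_{Pike} = 53/6 − (1/3)x_{Kora}.
Similarly x_{Kora} = 49/6 − (1/3)x_{Pike}.
Substituting the second reaction function into the first: x_{Pike} = 53/6 − (1/3)(49/6 − (1/3)x_{Pike}), which gives (8/9)x_{Pike} = 55/9 ⇒ x_{Pike} = 6.875.
Then x_{Kora} = 49/6 − (1/3)·6.875 = 5.875.
P_{Pike} = 73 − 3·6.875 − 2·5.875 = 40.625.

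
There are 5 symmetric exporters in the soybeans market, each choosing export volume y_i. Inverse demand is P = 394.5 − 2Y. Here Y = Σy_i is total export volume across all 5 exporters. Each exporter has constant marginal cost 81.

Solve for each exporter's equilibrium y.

26.125

A representative exporter's profit is π_i = y_i(394.5 − 2Y) − 81y_i, with Y = y_i + Σ_{j≠i} y_j.
First-order condition: 313.5 − 4y_i − 2Σ_{j≠i} y_j = 0.
Imposing symmetry (y_j = y for all j) turns Σ_{j≠i} y_j into 4y, so 313.5 = 12y and y = 26.125.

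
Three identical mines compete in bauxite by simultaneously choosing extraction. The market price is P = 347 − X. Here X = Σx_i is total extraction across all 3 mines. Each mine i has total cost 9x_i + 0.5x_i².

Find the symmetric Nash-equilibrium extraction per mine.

67.6

A representative mine's profit is π_i = x_i(347 − X) − 9x_i − 0.5x_i², with X = x_i + Σ_{j≠i} x_j.
First-order condition: 338 − 3x_i − Σ_{j≠i} x_j = 0.
Imposing symmetry (x_j = x for all j) turns Σ_{j≠i} x_j into 2x, so 338 = 5x and x = 67.6.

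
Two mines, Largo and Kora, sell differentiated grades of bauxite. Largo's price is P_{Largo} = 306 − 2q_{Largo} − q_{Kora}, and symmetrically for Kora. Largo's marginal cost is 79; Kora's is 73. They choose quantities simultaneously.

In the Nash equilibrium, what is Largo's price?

169

Mine Largo's profit: π = q_{Largo}(306 − 2q_{Largo} − q_{Kora}) − 79q_{Largo}.
∂π/∂q_{Largo} = 227 − 4q_{Largo} − q_{Kora} = 0 ⇒ q_{Largo} = 56.75 − 0.25q_{Kora}.
Similarly q_{Kora} = 58.25 − 0.25q_{Largo}.
Plugging q_{Kora} into Largo's best response: q_{Largo} = 56.75 − 0.25(58.25 − 0.25q_{Largo}) ⇒ 0.9375q_{Largo} = 42.1875, so q_{Largo} = 45.
Then q_{Kora} = 58.25 − 0.25·45 = 47.
P_{Largo} = 306 − 2·45 − 47 = 169.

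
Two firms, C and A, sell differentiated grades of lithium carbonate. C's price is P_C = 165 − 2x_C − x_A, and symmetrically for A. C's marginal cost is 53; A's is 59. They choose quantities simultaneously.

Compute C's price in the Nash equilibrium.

Firm C's profit: π = x_C(165 − 2x_C − x_A) − 53x_C.
∂π/∂x_C = 112 − 4x_C − x_A = 0 ⇒ x_C = 28 − 0.25x_A.
Similarly x_A = 26.5 − 0.25x_C.
Substituting the second reaction function into the first: x_C = 28 − 0.25(26.5 − 0.25x_C), which gives 0.9375x_C = 21.375 ⇒ x_C = 22.8.
Then x_A = 26.5 − 0.25·22.8 = 20.8.
P_C = 165 − 2·22.8 − 20.8 = 98.6.

98.6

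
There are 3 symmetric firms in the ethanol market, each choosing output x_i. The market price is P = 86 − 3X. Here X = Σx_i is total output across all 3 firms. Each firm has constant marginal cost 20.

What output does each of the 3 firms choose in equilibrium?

A representative firm's profit is π_i = x_i(86 − 3X) − 20x_i, with X = x_i + Σ_{j≠i} x_j.
First-order condition: 66 − 6x_i − 3Σ_{j≠i} x_j = 0.
Imposing symmetry (x_j = x for all j) turns Σ_{j≠i} x_j into 2x, so 66 = 12x and x = 5.5.

5.5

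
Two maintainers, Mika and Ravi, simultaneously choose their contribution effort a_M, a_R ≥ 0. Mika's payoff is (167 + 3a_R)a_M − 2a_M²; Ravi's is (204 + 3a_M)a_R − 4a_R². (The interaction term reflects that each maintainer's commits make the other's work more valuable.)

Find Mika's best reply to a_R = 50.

Expanding Mika's payoff: 167a_M + 3a_Ra_M − 2a_M².
∂π/∂a_M = 167 + 3a_R − 4a_M = 0, so a_M = 41.75 + 0.75a_R.
At a_R = 50: a_M = 41.75 + 0.75·50 = 79.25.

79.25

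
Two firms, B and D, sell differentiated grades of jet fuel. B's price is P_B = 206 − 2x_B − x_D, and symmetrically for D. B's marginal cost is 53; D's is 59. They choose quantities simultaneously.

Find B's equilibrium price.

Firm B's profit: π = x_B(206 − 2x_B − x_D) − 53x_B.
∂π/∂x_B = 153 − 4x_B − x_D = 0 ⇒ x_B = 38.25 − 0.25x_D.
Similarly x_D = 36.75 − 0.25x_B.
Substituting the second reaction function into the first: x_B = 38.25 − 0.25(36.75 − 0.25x_B), which gives 0.9375x_B = 29.0625 ⇒ x_B = 31.
Then x_D = 36.75 − 0.25·31 = 29.
P_B = 206 − 2·31 − 29 = 115.

115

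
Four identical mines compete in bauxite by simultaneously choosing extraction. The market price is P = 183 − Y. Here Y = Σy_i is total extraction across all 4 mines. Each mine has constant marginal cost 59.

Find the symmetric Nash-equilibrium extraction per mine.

24.8

A representative mine's profit is π_i = y_i(183 − Y) − 59y_i, with Y = y_i + Σ_{j≠i} y_j.
First-order condition: 124 − 2y_i − Σ_{j≠i} y_j = 0.
With identical mines, set every y_j = y: then 124 − 2y − 3y = 0, i.e. y = 124/5 = 24.8.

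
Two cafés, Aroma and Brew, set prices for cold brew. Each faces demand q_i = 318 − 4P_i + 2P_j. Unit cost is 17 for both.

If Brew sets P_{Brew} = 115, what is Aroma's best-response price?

Aroma's profit: π = (P_{Aroma} − 17)(318 − 4P_{Aroma} + 2P_{Brew}).
∂π/∂P_{Aroma} = 386 − 8P_{Aroma} + 2P_{Brew} = 0 ⇒ P_{Aroma} = 48.25 + 0.25P_{Brew}.
At P_{Brew} = 115: P_{Aroma} = 48.25 + 0.25·115 = 77.

77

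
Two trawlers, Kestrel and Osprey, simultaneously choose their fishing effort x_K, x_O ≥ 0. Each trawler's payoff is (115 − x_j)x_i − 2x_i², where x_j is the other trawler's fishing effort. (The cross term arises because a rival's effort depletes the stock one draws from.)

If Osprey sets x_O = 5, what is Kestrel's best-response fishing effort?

27.5

Kestrel's payoff is (115 − x_O)x_K − 2x_K².
∂π/∂x_K = 115 − x_O − 4x_K = 0, so x_K = 28.75 − 0.25x_O.
At x_O = 5: x_K = 28.75 − 0.25·5 = 27.5.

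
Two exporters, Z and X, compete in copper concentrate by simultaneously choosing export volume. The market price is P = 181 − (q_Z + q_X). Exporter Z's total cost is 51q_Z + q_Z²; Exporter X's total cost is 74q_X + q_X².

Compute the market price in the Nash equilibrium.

133.6

Exporter Z's profit: π = q_Z(181 − (q_Z + q_X)) − 51q_Z − q_Z².
∂π/∂q_Z = 130 − 4q_Z − q_X = 0, so q_Z = 32.5 − 0.25q_X.
By the same steps for X: q_X = 26.75 − 0.25q_Z.
Solving the two reaction functions simultaneously: (1 − (−0.25)(−0.25))q_Z = 32.5 − 0.25·26.75, so 0.9375q_Z = 25.8125 and q_Z = 413/15.
Then q_X = 26.75 − 0.25·(413/15) = 298/15.
Equilibrium price: P = 181 − 47.4 = 133.6.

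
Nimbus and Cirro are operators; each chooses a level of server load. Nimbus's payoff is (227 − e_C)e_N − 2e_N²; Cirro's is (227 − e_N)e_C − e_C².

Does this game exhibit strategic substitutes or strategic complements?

strategic substitutes

Expanding Nimbus's payoff: 227e_N − e_Ce_N − 2e_N².
∂π/∂e_N = 227 − e_C − 4e_N = 0, so e_N = 56.75 − 0.25e_C.
The best-response slope de_N/de_C = −0.25 < 0: the reaction function is downward-sloping, so the choices are strategic substitutes.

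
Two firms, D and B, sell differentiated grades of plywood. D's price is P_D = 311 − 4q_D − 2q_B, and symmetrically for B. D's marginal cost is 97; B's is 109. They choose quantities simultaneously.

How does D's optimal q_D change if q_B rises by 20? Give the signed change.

Firm D's profit: π = q_D(311 − 4q_D − 2q_B) − 97q_D.
∂π/∂q_D = 214 − 8q_D − 2q_B = 0 ⇒ q_D = 26.75 − 0.25q_B.
The reaction-function slope is −0.25, so a 20-unit rise in q_B moves q_D by −0.25 × 20 = −5. D's best response falls — the actions are strategic substitutes.

-5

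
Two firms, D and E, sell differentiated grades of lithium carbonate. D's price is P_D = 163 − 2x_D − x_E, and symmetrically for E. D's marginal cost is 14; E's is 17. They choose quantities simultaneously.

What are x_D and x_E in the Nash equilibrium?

Firm D's profit: π = x_D(163 − 2x_D − x_E) − 14x_D.
∂π/∂x_D = 149 − 4x_D − x_E = 0 ⇒ x_D = 37.25 − 0.25x_E.
Similarly x_E = 36.5 − 0.25x_D.
Substituting the second reaction function into the first: x_D = 37.25 − 0.25(36.5 − 0.25x_D), which gives 0.9375x_D = 28.125 ⇒ x_D = 30.
Then x_E = 36.5 − 0.25·30 = 29.

30, 29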